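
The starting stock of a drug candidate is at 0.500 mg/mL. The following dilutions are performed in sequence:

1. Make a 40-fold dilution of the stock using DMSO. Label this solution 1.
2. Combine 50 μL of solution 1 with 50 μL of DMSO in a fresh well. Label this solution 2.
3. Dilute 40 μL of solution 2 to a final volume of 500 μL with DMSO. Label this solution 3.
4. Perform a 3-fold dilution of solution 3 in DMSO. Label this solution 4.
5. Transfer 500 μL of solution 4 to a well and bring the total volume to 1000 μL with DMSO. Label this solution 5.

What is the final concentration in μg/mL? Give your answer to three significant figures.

0.0833 μg/mL

Step 1: 40-fold → factor 40
Step 2: 50 μL + 50 μL = 100 μL total → factor 100/50 = 2
Step 3: 40 μL brought to 500 μL → factor 500/40 = 12.5
Step 4: 3-fold → factor 3
Step 5: 500 μL brought to 1000 μL → factor 1000/500 = 2
Overall dilution factor = 40 × 2 × 12.5 × 3 × 2 = 6000
Final = 0.500 mg/mL / 6000 = 8.333 × 10^-5 mg/mL = 0.0833 μg/mL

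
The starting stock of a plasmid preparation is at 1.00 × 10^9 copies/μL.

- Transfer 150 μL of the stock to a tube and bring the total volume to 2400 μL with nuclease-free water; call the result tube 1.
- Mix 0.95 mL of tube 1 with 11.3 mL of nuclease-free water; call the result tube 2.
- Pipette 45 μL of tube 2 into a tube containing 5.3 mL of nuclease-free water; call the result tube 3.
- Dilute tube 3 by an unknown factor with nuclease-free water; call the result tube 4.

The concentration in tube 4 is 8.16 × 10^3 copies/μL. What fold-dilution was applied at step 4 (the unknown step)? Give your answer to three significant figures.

Step 1: 150 μL brought to 2400 μL → factor 2400/150 = 16
Step 2: 0.95 mL + 11.3 mL = 12.25 mL total → factor 12.25/0.95 = 12.895
Step 3: 45 μL + 5.3 mL = 5345 μL total → factor 5345/45 = 118.78
Step 4: unknown factor x
Product of known-step factors = 24506
Overall factor = 1.00 × 10^9 copies/μL / (8.16 × 10^3 copies/μL) = 1.2255 × 10^5
x = 1.2255 × 10^5 / 24506 = 5.00

5.00-fold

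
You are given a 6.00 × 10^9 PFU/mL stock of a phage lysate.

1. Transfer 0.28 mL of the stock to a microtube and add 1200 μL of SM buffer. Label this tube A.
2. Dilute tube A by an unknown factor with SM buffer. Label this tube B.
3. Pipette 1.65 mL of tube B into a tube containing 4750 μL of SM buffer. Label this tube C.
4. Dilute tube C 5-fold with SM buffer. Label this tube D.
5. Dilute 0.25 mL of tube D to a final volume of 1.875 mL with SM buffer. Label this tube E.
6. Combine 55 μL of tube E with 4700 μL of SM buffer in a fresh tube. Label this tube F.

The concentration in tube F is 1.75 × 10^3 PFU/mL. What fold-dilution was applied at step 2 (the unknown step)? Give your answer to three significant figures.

51.6-fold

Step 1: 0.28 mL + 1200 μL = 1.48 mL total → factor 1.48/0.28 = 5.2857
Step 2: unknown factor x
Step 3: 1.65 mL + 4750 μL = 6.4 mL total → factor 6.4/1.65 = 3.8788
Step 4: 5-fold → factor 5
Step 5: 0.25 mL brought to 1.875 mL → factor 1.875/0.25 = 7.5
Step 6: 55 μL + 4700 μL = 4755 μL total → factor 4755/55 = 86.455
Product of known-step factors = 66469
Overall factor = 6.00 × 10^9 PFU/mL / (1.75 × 10^3 PFU/mL) = 3.4286 × 10^6
x = 3.4286 × 10^6 / 66469 = 51.6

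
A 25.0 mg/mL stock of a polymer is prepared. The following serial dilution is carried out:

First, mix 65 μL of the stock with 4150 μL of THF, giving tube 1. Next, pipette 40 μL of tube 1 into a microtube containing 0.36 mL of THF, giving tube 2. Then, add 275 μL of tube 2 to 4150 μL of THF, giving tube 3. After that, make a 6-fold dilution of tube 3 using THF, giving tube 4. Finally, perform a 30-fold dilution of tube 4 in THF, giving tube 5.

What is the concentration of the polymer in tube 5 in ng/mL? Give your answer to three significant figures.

Step 1: 65 μL + 4150 μL = 4215 μL total → factor 4215/65 = 64.846
Step 2: 40 μL + 0.36 mL = 400 μL total → factor 400/40 = 10
Step 3: 275 μL + 4150 μL = 4425 μL total → factor 4425/275 = 16.091
Step 4: 6-fold → factor 6
Step 5: 30-fold → factor 30
Overall dilution factor = 64.846 × 10 × 16.091 × 6 × 30 = 1.8782 × 10^6
Final = 25.0 mg/mL / 1.8782 × 10^6 = 1.331 × 10^-5 mg/mL = 13.3 ng/mL

13.3 ng/mL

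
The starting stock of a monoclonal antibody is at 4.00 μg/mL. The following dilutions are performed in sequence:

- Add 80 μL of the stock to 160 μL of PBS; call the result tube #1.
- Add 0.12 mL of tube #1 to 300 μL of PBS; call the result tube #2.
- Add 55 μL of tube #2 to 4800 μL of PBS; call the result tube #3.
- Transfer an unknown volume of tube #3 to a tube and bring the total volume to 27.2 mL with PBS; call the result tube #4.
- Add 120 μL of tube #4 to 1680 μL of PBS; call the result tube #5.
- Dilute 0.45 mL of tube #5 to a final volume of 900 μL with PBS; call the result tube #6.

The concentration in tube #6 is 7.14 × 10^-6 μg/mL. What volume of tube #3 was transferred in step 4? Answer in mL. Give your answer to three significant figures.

Step 1: 80 μL + 160 μL = 240 μL total → factor 240/80 = 3
Step 2: 0.12 mL + 300 μL = 0.42 mL total → factor 0.42/0.12 = 3.5
Step 3: 55 μL + 4800 μL = 4855 μL total → factor 4855/55 = 88.273
Step 4: v brought to 27.2 mL → factor = 27.2 mL/v
Step 5: 120 μL + 1680 μL = 1800 μL total → factor 1800/120 = 15
Step 6: 0.45 mL brought to 900 μL → factor 0.9/0.45 = 2
Product of known-step factors = 27806
Overall factor = 4.00 μg/mL / (7.14 × 10^-6 μg/mL) = 5.6022 × 10^5
Step-4 factor = 5.6022 × 10^5 / 27806 = 20.148
v = 27.2 mL / 20.148 = 1.35 mL

1.35 mL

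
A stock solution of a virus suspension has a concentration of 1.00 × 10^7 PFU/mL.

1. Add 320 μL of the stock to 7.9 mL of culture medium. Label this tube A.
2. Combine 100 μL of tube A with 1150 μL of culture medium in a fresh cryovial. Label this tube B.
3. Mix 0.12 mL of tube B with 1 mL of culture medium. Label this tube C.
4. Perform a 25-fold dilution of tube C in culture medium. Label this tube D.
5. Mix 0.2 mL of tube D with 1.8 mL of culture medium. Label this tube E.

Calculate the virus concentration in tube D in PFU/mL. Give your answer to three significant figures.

Step 1: 320 μL + 7.9 mL = 8220 μL total → factor 8220/320 = 25.688
Step 2: 100 μL + 1150 μL = 1250 μL total → factor 1250/100 = 12.5
Step 3: 0.12 mL + 1 mL = 1.12 mL total → factor 1.12/0.12 = 9.3333
Step 4: 25-fold → factor 25
Dilution factor through tube D = 25.688 × 12.5 × 9.3333 × 25 = 74922
[tube D] = 1.00 × 10^7 PFU/mL / 74922 = 133 PFU/mL

133 PFU/mL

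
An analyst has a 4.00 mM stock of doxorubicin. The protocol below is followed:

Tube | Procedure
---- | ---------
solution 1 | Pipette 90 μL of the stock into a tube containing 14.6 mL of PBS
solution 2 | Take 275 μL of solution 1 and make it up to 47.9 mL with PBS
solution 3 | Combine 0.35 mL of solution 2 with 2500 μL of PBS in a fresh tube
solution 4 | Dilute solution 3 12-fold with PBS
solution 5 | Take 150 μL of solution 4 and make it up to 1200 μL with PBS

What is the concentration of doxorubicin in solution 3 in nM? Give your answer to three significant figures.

17.3 nM

Step 1: 90 μL + 14.6 mL = 14690 μL total → factor 14690/90 = 163.22
Step 2: 275 μL brought to 47.9 mL → factor 47900/275 = 174.18
Step 3: 0.35 mL + 2500 μL = 2.85 mL total → factor 2.85/0.35 = 8.1429
Dilution factor through solution 3 = 163.22 × 174.18 × 8.1429 = 2.315 × 10^5
[solution 3] = 4.00 mM / 2.315 × 10^5 = 1.728 × 10^-5 mM = 17.3 nM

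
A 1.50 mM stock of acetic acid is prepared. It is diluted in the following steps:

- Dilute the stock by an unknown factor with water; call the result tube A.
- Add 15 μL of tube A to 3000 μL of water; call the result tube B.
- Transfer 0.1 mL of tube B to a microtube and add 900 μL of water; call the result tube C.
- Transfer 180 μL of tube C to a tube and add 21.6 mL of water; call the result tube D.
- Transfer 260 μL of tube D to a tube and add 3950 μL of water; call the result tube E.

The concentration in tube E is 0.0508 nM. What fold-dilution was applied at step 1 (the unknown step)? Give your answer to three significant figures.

Step 1: unknown factor x
Step 2: 15 μL + 3000 μL = 3015 μL total → factor 3015/15 = 201
Step 3: 0.1 mL + 900 μL = 1 mL total → factor 1/0.1 = 10
Step 4: 180 μL + 21.6 mL = 21780 μL total → factor 21780/180 = 121
Step 5: 260 μL + 3950 μL = 4210 μL total → factor 4210/260 = 16.192
Product of known-step factors = 3.9381 × 10^6
Overall factor = 1.50 mM / (0.0508 nM) = 2.9528 × 10^7
x = 2.9528 × 10^7 / 3.9381 × 10^6 = 7.50

7.50-fold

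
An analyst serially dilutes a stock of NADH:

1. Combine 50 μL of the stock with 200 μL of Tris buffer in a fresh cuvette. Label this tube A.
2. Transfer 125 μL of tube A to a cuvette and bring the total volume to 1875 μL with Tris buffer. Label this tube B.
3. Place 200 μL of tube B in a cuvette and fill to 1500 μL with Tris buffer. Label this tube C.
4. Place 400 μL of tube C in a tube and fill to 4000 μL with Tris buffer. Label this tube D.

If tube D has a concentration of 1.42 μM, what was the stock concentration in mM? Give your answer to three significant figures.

7.99 mM

Step 1: 50 μL + 200 μL = 250 μL total → factor 250/50 = 5
Step 2: 125 μL brought to 1875 μL → factor 1875/125 = 15
Step 3: 200 μL brought to 1500 μL → factor 1500/200 = 7.5
Step 4: 400 μL brought to 4000 μL → factor 4000/400 = 10
Overall dilution factor = 5 × 15 × 7.5 × 10 = 5625
Stock = 1.42 μM × 5625 = 7988 μM = 7.99 mM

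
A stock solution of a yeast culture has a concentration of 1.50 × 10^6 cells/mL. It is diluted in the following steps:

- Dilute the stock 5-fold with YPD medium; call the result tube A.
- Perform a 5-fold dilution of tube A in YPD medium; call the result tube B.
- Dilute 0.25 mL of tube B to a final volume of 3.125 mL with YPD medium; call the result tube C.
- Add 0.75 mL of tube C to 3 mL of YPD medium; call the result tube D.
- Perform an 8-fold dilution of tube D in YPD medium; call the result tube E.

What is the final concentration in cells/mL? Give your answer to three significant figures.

Step 1: 5-fold → factor 5
Step 2: 5-fold → factor 5
Step 3: 0.25 mL brought to 3.125 mL → factor 3.125/0.25 = 12.5
Step 4: 0.75 mL + 3 mL = 3.75 mL total → factor 3.75/0.75 = 5
Step 5: 8-fold → factor 8
Overall dilution factor = 5 × 5 × 12.5 × 5 × 8 = 12500
Final = 1.50 × 10^6 cells/mL / 12500 = 120 cells/mL

120 cells/mL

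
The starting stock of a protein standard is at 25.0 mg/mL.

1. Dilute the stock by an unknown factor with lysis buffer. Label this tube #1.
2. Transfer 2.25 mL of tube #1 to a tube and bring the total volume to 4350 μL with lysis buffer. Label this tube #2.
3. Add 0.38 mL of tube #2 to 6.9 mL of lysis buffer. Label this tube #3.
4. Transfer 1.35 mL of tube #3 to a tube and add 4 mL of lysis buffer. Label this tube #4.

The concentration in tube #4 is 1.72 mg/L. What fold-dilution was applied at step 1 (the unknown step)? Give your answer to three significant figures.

Step 1: unknown factor x
Step 2: 2.25 mL brought to 4350 μL → factor 4.35/2.25 = 1.9333
Step 3: 0.38 mL + 6.9 mL = 7.28 mL total → factor 7.28/0.38 = 19.158
Step 4: 1.35 mL + 4 mL = 5.35 mL total → factor 5.35/1.35 = 3.963
Product of known-step factors = 146.78
Overall factor = 25.0 mg/mL / (1.72 mg/L) = 14535
x = 14535 / 146.78 = 99.0

99.0-fold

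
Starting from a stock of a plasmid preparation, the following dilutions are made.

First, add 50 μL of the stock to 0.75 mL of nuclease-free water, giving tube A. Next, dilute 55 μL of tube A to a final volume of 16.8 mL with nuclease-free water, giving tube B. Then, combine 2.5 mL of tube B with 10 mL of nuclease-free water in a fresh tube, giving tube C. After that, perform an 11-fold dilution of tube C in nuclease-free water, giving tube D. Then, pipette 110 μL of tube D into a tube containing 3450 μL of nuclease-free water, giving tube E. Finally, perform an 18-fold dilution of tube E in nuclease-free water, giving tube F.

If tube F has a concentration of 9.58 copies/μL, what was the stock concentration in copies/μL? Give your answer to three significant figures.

Step 1: 50 μL + 0.75 mL = 800 μL total → factor 800/50 = 16
Step 2: 55 μL brought to 16.8 mL → factor 16800/55 = 305.45
Step 3: 2.5 mL + 10 mL = 12.5 mL total → factor 12.5/2.5 = 5
Step 4: 11-fold → factor 11
Step 5: 110 μL + 3450 μL = 3560 μL total → factor 3560/110 = 32.364
Step 6: 18-fold → factor 18
Overall dilution factor = 16 × 305.45 × 5 × 11 × 32.364 × 18 = 1.5659 × 10^8
Stock = 9.58 copies/μL × 1.5659 × 10^8 = 1.50 × 10^9 copies/μL

1.50 × 10^9 copies/μL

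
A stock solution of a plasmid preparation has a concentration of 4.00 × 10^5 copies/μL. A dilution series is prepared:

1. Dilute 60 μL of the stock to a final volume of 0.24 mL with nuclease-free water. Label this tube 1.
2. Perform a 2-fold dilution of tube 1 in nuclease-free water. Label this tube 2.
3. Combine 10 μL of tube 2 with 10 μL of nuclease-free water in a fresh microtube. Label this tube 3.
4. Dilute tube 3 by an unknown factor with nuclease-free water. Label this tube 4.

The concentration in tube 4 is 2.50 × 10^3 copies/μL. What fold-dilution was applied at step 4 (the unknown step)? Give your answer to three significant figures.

Step 1: 60 μL brought to 0.24 mL → factor 240/60 = 4
Step 2: 2-fold → factor 2
Step 3: 10 μL + 10 μL = 20 μL total → factor 20/10 = 2
Step 4: unknown factor x
Product of known-step factors = 16
Overall factor = 4.00 × 10^5 copies/μL / (2.50 × 10^3 copies/μL) = 160
x = 160 / 16 = 10.0

10.0-fold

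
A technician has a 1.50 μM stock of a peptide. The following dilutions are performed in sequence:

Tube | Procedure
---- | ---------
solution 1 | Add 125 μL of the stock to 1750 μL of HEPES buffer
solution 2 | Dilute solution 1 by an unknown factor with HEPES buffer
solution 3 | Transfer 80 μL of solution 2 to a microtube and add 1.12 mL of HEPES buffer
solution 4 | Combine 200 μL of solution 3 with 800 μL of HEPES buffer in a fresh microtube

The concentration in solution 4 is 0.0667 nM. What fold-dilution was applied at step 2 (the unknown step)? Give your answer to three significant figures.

Step 1: 125 μL + 1750 μL = 1875 μL total → factor 1875/125 = 15
Step 2: unknown factor x
Step 3: 80 μL + 1.12 mL = 1200 μL total → factor 1200/80 = 15
Step 4: 200 μL + 800 μL = 1000 μL total → factor 1000/200 = 5
Product of known-step factors = 1125
Overall factor = 1.50 μM / (0.0667 nM) = 22489
x = 22489 / 1125 = 20.0

20.0-fold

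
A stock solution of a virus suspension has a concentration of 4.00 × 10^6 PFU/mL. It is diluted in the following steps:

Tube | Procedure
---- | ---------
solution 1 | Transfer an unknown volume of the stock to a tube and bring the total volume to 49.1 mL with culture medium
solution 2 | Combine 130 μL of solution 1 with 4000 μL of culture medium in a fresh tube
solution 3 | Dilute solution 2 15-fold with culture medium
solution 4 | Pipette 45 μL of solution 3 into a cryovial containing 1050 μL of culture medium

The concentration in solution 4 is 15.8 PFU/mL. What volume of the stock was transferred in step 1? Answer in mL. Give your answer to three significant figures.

2.25 mL

Step 1: v brought to 49.1 mL → factor = 49.1 mL/v
Step 2: 130 μL + 4000 μL = 4130 μL total → factor 4130/130 = 31.769
Step 3: 15-fold → factor 15
Step 4: 45 μL + 1050 μL = 1095 μL total → factor 1095/45 = 24.333
Product of known-step factors = 11596
Overall factor = 4.00 × 10^6 PFU/mL / (15.8 PFU/mL) = 2.5316 × 10^5
Step-1 factor = 2.5316 × 10^5 / 11596 = 21.832
v = 49.1 mL / 21.832 = 2.25 mL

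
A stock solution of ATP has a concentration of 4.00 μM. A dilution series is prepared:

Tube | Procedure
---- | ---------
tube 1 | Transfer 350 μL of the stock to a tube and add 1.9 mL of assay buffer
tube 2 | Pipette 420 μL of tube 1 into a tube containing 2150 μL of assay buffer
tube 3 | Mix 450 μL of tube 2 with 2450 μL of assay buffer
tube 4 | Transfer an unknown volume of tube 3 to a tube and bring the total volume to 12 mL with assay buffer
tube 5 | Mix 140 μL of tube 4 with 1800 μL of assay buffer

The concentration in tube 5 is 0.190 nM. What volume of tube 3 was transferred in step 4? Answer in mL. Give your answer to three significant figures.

Step 1: 350 μL + 1.9 mL = 2250 μL total → factor 2250/350 = 6.4286
Step 2: 420 μL + 2150 μL = 2570 μL total → factor 2570/420 = 6.119
Step 3: 450 μL + 2450 μL = 2900 μL total → factor 2900/450 = 6.4444
Step 4: v brought to 12 mL → factor = 12 mL/v
Step 5: 140 μL + 1800 μL = 1940 μL total → factor 1940/140 = 13.857
Product of known-step factors = 3512.8
Overall factor = 4.00 μM / (0.190 nM) = 21053
Step-4 factor = 21053 / 3512.8 = 5.9931
v = 12 mL / 5.9931 = 2.00 mL

2.00 mL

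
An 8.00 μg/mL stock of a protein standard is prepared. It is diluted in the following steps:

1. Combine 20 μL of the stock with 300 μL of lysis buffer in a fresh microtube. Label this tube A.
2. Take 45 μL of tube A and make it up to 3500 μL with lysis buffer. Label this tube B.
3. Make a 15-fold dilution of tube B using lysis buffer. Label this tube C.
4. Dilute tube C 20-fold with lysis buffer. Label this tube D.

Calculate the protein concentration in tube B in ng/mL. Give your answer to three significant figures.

Step 1: 20 μL + 300 μL = 320 μL total → factor 320/20 = 16
Step 2: 45 μL brought to 3500 μL → factor 3500/45 = 77.778
Dilution factor through tube B = 16 × 77.778 = 1244.4
[tube B] = 8.00 μg/mL / 1244.4 = 0.006429 μg/mL = 6.43 ng/mL

6.43 ng/mL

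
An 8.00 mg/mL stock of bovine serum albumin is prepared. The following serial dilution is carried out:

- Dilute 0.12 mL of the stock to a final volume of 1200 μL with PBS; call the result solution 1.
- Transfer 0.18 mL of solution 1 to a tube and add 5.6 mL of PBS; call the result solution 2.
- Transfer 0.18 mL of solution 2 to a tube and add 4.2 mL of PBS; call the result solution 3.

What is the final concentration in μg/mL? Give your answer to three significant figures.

Step 1: 0.12 mL brought to 1200 μL → factor 1.2/0.12 = 10
Step 2: 0.18 mL + 5.6 mL = 5.78 mL total → factor 5.78/0.18 = 32.111
Step 3: 0.18 mL + 4.2 mL = 4.38 mL total → factor 4.38/0.18 = 24.333
Overall dilution factor = 10 × 32.111 × 24.333 = 7813.7
Final = 8.00 mg/mL / 7813.7 = 0.001024 mg/mL = 1.02 μg/mL

1.02 μg/mL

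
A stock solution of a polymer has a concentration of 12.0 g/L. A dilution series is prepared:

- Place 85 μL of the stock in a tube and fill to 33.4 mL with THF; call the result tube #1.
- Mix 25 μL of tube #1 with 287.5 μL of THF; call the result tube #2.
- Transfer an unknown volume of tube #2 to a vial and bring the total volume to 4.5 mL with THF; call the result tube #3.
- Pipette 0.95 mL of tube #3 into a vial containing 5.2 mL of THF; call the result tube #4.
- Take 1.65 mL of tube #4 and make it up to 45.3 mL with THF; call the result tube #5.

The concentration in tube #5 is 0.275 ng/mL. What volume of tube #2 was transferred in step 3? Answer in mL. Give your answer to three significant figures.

0.0900 mL

Step 1: 85 μL brought to 33.4 mL → factor 33400/85 = 392.94
Step 2: 25 μL + 287.5 μL = 312.5 μL total → factor 312.5/25 = 12.5
Step 3: v brought to 4.5 mL → factor = 4.5 mL/v
Step 4: 0.95 mL + 5.2 mL = 6.15 mL total → factor 6.15/0.95 = 6.4737
Step 5: 1.65 mL brought to 45.3 mL → factor 45.3/1.65 = 27.455
Product of known-step factors = 8.7298 × 10^5
Overall factor = 12.0 g/L / (0.275 ng/mL) = 4.3636 × 10^7
Step-3 factor = 4.3636 × 10^7 / 8.7298 × 10^5 = 49.986
v = 4.5 mL / 49.986 = 0.0900 mL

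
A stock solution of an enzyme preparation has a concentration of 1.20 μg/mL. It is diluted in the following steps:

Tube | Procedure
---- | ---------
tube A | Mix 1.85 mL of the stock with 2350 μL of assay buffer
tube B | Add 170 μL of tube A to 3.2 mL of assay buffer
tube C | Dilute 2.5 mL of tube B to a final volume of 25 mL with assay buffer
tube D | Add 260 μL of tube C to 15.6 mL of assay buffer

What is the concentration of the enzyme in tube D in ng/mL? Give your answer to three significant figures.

Step 1: 1.85 mL + 2350 μL = 4.2 mL total → factor 4.2/1.85 = 2.2703
Step 2: 170 μL + 3.2 mL = 3370 μL total → factor 3370/170 = 19.824
Step 3: 2.5 mL brought to 25 mL → factor 25/2.5 = 10
Step 4: 260 μL + 15.6 mL = 15860 μL total → factor 15860/260 = 61
Overall dilution factor = 2.2703 × 19.824 × 10 × 61 = 27453
Final = 1.20 μg/mL / 27453 = 4.371 × 10^-5 μg/mL = 0.0437 ng/mL

0.0437 ng/mL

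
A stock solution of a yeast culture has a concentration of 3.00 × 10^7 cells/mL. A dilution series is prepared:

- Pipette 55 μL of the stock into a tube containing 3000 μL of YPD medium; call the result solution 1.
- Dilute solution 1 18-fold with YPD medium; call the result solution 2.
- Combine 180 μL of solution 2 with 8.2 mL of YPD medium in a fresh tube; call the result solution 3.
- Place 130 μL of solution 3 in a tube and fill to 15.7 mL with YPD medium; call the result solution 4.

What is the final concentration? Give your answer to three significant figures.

5.34 cells/mL

Step 1: 55 μL + 3000 μL = 3055 μL total → factor 3055/55 = 55.545
Step 2: 18-fold → factor 18
Step 3: 180 μL + 8.2 mL = 8380 μL total → factor 8380/180 = 46.556
Step 4: 130 μL brought to 15.7 mL → factor 15700/130 = 120.77
Overall dilution factor = 55.545 × 18 × 46.556 × 120.77 = 5.6215 × 10^6
Final = 3.00 × 10^7 cells/mL / 5.6215 × 10^6 = 5.34 cells/mL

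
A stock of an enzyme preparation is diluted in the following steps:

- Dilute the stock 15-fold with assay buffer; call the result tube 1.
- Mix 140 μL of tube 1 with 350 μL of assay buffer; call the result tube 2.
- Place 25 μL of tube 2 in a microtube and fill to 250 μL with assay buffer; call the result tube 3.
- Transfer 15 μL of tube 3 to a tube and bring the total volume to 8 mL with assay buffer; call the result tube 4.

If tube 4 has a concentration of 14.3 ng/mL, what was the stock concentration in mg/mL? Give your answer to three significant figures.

4.00 mg/mL

Step 1: 15-fold → factor 15
Step 2: 140 μL + 350 μL = 490 μL total → factor 490/140 = 3.5
Step 3: 25 μL brought to 250 μL → factor 250/25 = 10
Step 4: 15 μL brought to 8 mL → factor 8000/15 = 533.33
Overall dilution factor = 15 × 3.5 × 10 × 533.33 = 2.8 × 10^5
Stock = 14.3 ng/mL × 2.8 × 10^5 = 4.004 × 10^6 ng/mL = 4.00 mg/mL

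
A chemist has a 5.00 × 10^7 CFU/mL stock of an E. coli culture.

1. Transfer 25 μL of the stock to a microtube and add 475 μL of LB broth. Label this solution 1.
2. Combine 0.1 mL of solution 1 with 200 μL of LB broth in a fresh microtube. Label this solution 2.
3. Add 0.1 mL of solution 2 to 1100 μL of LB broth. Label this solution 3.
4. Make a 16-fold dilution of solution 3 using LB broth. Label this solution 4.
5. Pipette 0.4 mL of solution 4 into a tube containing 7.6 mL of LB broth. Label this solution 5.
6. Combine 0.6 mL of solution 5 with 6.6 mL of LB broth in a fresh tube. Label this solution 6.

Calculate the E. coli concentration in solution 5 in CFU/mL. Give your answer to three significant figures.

Step 1: 25 μL + 475 μL = 500 μL total → factor 500/25 = 20
Step 2: 0.1 mL + 200 μL = 0.3 mL total → factor 0.3/0.1 = 3
Step 3: 0.1 mL + 1100 μL = 1.2 mL total → factor 1.2/0.1 = 12
Step 4: 16-fold → factor 16
Step 5: 0.4 mL + 7.6 mL = 8 mL total → factor 8/0.4 = 20
Dilution factor through solution 5 = 20 × 3 × 12 × 16 × 20 = 2.304 × 10^5
[solution 5] = 5.00 × 10^7 CFU/mL / 2.304 × 10^5 = 217 CFU/mL

217 CFU/mL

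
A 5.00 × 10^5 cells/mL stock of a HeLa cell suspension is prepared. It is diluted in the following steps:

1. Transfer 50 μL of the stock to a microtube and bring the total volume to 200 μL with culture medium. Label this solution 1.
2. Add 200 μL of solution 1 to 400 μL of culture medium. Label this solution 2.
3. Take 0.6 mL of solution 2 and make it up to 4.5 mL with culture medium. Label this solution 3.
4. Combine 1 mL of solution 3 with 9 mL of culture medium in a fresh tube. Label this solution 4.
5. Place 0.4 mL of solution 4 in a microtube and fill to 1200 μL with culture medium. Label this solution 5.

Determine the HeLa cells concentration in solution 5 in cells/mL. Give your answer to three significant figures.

185 cells/mL

Step 1: 50 μL brought to 200 μL → factor 200/50 = 4
Step 2: 200 μL + 400 μL = 600 μL total → factor 600/200 = 3
Step 3: 0.6 mL brought to 4.5 mL → factor 4.5/0.6 = 7.5
Step 4: 1 mL + 9 mL = 10 mL total → factor 10/1 = 10
Step 5: 0.4 mL brought to 1200 μL → factor 1.2/0.4 = 3
Overall dilution factor = 4 × 3 × 7.5 × 10 × 3 = 2700
Final = 5.00 × 10^5 cells/mL / 2700 = 185 cells/mL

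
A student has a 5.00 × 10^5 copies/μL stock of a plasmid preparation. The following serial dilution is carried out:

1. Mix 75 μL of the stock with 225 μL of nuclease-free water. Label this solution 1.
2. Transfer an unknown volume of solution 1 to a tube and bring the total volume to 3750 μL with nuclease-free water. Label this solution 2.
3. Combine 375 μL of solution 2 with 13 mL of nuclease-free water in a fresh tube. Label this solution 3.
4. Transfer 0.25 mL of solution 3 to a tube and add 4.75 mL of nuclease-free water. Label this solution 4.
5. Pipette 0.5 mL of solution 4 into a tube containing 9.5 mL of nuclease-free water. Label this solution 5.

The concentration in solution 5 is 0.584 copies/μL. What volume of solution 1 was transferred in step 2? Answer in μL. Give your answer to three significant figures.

Step 1: 75 μL + 225 μL = 300 μL total → factor 300/75 = 4
Step 2: v brought to 3750 μL → factor = 3750 μL/v
Step 3: 375 μL + 13 mL = 13375 μL total → factor 13375/375 = 35.667
Step 4: 0.25 mL + 4.75 mL = 5 mL total → factor 5/0.25 = 20
Step 5: 0.5 mL + 9.5 mL = 10 mL total → factor 10/0.5 = 20
Product of known-step factors = 57067
Overall factor = 5.00 × 10^5 copies/μL / (0.584 copies/μL) = 8.5616 × 10^5
Step-2 factor = 8.5616 × 10^5 / 57067 = 15.003
v = 3750 μL / 15.003 = 250 μL

250 μL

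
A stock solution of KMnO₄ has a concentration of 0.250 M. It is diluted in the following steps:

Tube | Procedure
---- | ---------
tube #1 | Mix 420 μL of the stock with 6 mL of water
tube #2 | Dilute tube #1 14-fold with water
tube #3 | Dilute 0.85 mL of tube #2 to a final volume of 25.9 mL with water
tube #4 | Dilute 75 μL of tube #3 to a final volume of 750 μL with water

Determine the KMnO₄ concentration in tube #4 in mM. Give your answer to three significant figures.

Step 1: 420 μL + 6 mL = 6420 μL total → factor 6420/420 = 15.286
Step 2: 14-fold → factor 14
Step 3: 0.85 mL brought to 25.9 mL → factor 25.9/0.85 = 30.471
Step 4: 75 μL brought to 750 μL → factor 750/75 = 10
Overall dilution factor = 15.286 × 14 × 30.471 × 10 = 65207
Final = 0.250 M / 65207 = 3.834 × 10^-6 M = 0.00383 mM

0.00383 mM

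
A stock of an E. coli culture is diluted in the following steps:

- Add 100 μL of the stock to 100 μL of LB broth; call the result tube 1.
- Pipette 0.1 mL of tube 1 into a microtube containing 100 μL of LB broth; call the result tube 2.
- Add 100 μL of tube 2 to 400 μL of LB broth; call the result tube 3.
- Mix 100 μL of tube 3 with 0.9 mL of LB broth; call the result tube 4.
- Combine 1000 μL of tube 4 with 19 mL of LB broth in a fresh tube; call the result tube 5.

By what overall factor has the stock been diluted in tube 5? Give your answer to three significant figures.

4.00 × 10^3

Step 1: 100 μL + 100 μL = 200 μL total → factor 200/100 = 2
Step 2: 0.1 mL + 100 μL = 0.2 mL total → factor 0.2/0.1 = 2
Step 3: 100 μL + 400 μL = 500 μL total → factor 500/100 = 5
Step 4: 100 μL + 0.9 mL = 1000 μL total → factor 1000/100 = 10
Step 5: 1000 μL + 19 mL = 20000 μL total → factor 20000/1000 = 20
Overall dilution factor = 2 × 2 × 5 × 10 × 20 = 4000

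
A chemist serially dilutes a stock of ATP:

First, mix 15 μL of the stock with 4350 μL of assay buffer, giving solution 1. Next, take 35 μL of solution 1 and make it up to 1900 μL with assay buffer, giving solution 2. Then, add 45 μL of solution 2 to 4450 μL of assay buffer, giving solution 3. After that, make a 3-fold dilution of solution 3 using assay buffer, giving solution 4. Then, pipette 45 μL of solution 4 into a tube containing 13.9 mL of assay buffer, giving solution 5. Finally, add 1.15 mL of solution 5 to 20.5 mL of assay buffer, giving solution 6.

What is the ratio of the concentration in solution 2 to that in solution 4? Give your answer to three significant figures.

Step 1: 15 μL + 4350 μL = 4365 μL total → factor 4365/15 = 291
Step 2: 35 μL brought to 1900 μL → factor 1900/35 = 54.286
Step 3: 45 μL + 4450 μL = 4495 μL total → factor 4495/45 = 99.889
Step 4: 3-fold → factor 3
Dilution factor to solution 2 = 15797; to solution 4 = 4.7339 × 10^6
[solution 2]/[solution 4] = (factor to solution 4)/(factor to solution 2) = 4.7339 × 10^6/15797 = 300

300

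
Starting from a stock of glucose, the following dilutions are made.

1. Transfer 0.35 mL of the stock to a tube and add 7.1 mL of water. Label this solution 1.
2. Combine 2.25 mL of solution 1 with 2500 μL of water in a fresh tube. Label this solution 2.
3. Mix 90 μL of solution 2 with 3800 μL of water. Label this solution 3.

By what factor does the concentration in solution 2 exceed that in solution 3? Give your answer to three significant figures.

43.2

Step 1: 0.35 mL + 7.1 mL = 7.45 mL total → factor 7.45/0.35 = 21.286
Step 2: 2.25 mL + 2500 μL = 4.75 mL total → factor 4.75/2.25 = 2.1111
Step 3: 90 μL + 3800 μL = 3890 μL total → factor 3890/90 = 43.222
Dilution factor to solution 2 = 44.937; to solution 3 = 1942.3
[solution 2]/[solution 3] = (factor to solution 3)/(factor to solution 2) = 1942.3/44.937 = 43.2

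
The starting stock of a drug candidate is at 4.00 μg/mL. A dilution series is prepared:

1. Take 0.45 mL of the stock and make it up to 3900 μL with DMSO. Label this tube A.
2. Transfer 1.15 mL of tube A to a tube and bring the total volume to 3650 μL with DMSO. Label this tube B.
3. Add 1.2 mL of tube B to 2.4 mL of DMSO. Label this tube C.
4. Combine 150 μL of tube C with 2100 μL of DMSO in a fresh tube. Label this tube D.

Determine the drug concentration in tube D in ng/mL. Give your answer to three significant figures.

3.23 ng/mL

Step 1: 0.45 mL brought to 3900 μL → factor 3.9/0.45 = 8.6667
Step 2: 1.15 mL brought to 3650 μL → factor 3.65/1.15 = 3.1739
Step 3: 1.2 mL + 2.4 mL = 3.6 mL total → factor 3.6/1.2 = 3
Step 4: 150 μL + 2100 μL = 2250 μL total → factor 2250/150 = 15
Overall dilution factor = 8.6667 × 3.1739 × 3 × 15 = 1237.8
Final = 4.00 μg/mL / 1237.8 = 0.003231 μg/mL = 3.23 ng/mL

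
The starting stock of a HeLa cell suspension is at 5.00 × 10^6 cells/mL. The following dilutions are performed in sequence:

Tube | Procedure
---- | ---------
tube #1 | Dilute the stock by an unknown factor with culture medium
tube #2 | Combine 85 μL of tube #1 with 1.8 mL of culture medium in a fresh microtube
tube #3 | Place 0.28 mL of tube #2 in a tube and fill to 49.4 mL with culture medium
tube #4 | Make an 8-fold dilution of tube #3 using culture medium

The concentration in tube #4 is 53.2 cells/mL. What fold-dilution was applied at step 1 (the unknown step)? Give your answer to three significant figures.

Step 1: unknown factor x
Step 2: 85 μL + 1.8 mL = 1885 μL total → factor 1885/85 = 22.176
Step 3: 0.28 mL brought to 49.4 mL → factor 49.4/0.28 = 176.43
Step 4: 8-fold → factor 8
Product of known-step factors = 31301
Overall factor = 5.00 × 10^6 cells/mL / (53.2 cells/mL) = 93985
x = 93985 / 31301 = 3.00

3.00-fold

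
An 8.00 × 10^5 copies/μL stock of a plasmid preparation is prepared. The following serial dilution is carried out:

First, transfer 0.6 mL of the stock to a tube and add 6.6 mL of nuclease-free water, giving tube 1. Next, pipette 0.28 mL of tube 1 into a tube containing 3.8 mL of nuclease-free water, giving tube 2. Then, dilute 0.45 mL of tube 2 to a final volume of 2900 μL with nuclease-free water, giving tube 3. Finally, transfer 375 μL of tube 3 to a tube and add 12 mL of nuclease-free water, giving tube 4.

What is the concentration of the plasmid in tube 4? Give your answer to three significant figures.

Step 1: 0.6 mL + 6.6 mL = 7.2 mL total → factor 7.2/0.6 = 12
Step 2: 0.28 mL + 3.8 mL = 4.08 mL total → factor 4.08/0.28 = 14.571
Step 3: 0.45 mL brought to 2900 μL → factor 2.9/0.45 = 6.4444
Step 4: 375 μL + 12 mL = 12375 μL total → factor 12375/375 = 33
Overall dilution factor = 12 × 14.571 × 6.4444 × 33 = 37186
Final = 8.00 × 10^5 copies/μL / 37186 = 21.5 copies/μL

21.5 copies/μL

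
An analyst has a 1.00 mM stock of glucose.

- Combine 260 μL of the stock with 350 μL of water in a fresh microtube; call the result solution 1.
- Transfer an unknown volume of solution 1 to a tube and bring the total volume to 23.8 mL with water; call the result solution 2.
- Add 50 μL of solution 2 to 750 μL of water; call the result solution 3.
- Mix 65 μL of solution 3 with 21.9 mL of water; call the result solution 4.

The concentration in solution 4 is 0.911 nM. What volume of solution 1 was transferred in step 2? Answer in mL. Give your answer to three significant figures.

0.275 mL

Step 1: 260 μL + 350 μL = 610 μL total → factor 610/260 = 2.3462
Step 2: v brought to 23.8 mL → factor = 23.8 mL/v
Step 3: 50 μL + 750 μL = 800 μL total → factor 800/50 = 16
Step 4: 65 μL + 21.9 mL = 21965 μL total → factor 21965/65 = 337.92
Product of known-step factors = 12685
Overall factor = 1.00 mM / (0.911 nM) = 1.0977 × 10^6
Step-2 factor = 1.0977 × 10^6 / 12685 = 86.534
v = 23.8 mL / 86.534 = 0.275 mL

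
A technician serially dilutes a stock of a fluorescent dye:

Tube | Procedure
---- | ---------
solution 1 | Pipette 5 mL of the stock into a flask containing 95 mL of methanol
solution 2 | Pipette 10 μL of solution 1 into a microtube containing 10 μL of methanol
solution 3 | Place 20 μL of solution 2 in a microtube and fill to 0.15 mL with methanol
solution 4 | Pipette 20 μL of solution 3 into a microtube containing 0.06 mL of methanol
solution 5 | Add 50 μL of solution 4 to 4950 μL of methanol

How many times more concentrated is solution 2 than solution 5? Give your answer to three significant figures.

Step 1: 5 mL + 95 mL = 100 mL total → factor 100/5 = 20
Step 2: 10 μL + 10 μL = 20 μL total → factor 20/10 = 2
Step 3: 20 μL brought to 0.15 mL → factor 150/20 = 7.5
Step 4: 20 μL + 0.06 mL = 80 μL total → factor 80/20 = 4
Step 5: 50 μL + 4950 μL = 5000 μL total → factor 5000/50 = 100
Dilution factor to solution 2 = 40; to solution 5 = 1.2 × 10^5
[solution 2]/[solution 5] = (factor to solution 5)/(factor to solution 2) = 1.2 × 10^5/40 = 3.00 × 10^3

3.00 × 10^3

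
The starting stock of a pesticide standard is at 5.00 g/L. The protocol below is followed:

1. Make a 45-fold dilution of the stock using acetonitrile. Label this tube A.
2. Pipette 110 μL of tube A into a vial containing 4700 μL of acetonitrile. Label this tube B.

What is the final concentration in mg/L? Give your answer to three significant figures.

Step 1: 45-fold → factor 45
Step 2: 110 μL + 4700 μL = 4810 μL total → factor 4810/110 = 43.727
Overall dilution factor = 45 × 43.727 = 1967.7
Final = 5.00 g/L / 1967.7 = 0.002541 g/L = 2.54 mg/L

2.54 mg/L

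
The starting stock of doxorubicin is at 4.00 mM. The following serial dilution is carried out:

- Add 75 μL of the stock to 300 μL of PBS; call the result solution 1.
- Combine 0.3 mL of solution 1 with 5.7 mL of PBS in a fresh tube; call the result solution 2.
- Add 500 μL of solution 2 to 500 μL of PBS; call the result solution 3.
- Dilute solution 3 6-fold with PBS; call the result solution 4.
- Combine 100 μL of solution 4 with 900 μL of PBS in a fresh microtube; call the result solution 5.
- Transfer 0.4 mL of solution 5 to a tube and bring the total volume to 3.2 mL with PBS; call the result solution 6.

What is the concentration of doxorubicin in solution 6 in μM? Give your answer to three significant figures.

Step 1: 75 μL + 300 μL = 375 μL total → factor 375/75 = 5
Step 2: 0.3 mL + 5.7 mL = 6 mL total → factor 6/0.3 = 20
Step 3: 500 μL + 500 μL = 1000 μL total → factor 1000/500 = 2
Step 4: 6-fold → factor 6
Step 5: 100 μL + 900 μL = 1000 μL total → factor 1000/100 = 10
Step 6: 0.4 mL brought to 3.2 mL → factor 3.2/0.4 = 8
Overall dilution factor = 5 × 20 × 2 × 6 × 10 × 8 = 96000
Final = 4.00 mM / 96000 = 4.167 × 10^-5 mM = 0.0417 μM

0.0417 μM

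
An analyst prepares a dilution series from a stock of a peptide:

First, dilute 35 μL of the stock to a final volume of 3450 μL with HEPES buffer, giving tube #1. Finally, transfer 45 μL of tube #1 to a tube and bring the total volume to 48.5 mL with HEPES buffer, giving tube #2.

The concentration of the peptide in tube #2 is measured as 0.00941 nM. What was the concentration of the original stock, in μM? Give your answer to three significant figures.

1.00 μM

Step 1: 35 μL brought to 3450 μL → factor 3450/35 = 98.571
Step 2: 45 μL brought to 48.5 mL → factor 48500/45 = 1077.8
Overall dilution factor = 98.571 × 1077.8 = 1.0624 × 10^5
Stock = 0.00941 nM × 1.0624 × 10^5 = 999.7 nM = 1.00 μM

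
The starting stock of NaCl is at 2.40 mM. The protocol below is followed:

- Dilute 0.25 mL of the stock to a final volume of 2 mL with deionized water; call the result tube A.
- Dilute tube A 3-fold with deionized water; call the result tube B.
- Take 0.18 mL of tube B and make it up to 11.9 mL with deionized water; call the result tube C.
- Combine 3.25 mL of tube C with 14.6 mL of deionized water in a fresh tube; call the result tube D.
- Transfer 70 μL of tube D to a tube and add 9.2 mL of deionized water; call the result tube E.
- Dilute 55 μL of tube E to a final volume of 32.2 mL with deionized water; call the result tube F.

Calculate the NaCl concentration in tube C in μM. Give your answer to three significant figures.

Step 1: 0.25 mL brought to 2 mL → factor 2/0.25 = 8
Step 2: 3-fold → factor 3
Step 3: 0.18 mL brought to 11.9 mL → factor 11.9/0.18 = 66.111
Dilution factor through tube C = 8 × 3 × 66.111 = 1586.7
[tube C] = 2.40 mM / 1586.7 = 0.001513 mM = 1.51 μM

1.51 μM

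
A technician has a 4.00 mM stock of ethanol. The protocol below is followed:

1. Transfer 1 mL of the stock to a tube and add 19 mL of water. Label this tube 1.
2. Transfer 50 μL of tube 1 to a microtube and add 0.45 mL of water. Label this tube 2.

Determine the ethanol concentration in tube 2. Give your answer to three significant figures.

Step 1: 1 mL + 19 mL = 20 mL total → factor 20/1 = 20
Step 2: 50 μL + 0.45 mL = 500 μL total → factor 500/50 = 10
Overall dilution factor = 20 × 10 = 200
Final = 4.00 mM / 200 = 0.0200 mM

0.0200 mM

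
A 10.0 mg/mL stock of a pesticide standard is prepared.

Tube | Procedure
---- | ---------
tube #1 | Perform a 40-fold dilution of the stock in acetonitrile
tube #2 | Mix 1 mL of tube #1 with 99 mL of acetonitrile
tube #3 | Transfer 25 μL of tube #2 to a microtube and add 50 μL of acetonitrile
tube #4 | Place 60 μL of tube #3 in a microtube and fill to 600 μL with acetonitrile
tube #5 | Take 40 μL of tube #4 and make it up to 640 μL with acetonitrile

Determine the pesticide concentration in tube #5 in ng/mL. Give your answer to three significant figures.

Step 1: 40-fold → factor 40
Step 2: 1 mL + 99 mL = 100 mL total → factor 100/1 = 100
Step 3: 25 μL + 50 μL = 75 μL total → factor 75/25 = 3
Step 4: 60 μL brought to 600 μL → factor 600/60 = 10
Step 5: 40 μL brought to 640 μL → factor 640/40 = 16
Overall dilution factor = 40 × 100 × 3 × 10 × 16 = 1.92 × 10^6
Final = 10.0 mg/mL / 1.92 × 10^6 = 5.208 × 10^-6 mg/mL = 5.21 ng/mL

5.21 ng/mL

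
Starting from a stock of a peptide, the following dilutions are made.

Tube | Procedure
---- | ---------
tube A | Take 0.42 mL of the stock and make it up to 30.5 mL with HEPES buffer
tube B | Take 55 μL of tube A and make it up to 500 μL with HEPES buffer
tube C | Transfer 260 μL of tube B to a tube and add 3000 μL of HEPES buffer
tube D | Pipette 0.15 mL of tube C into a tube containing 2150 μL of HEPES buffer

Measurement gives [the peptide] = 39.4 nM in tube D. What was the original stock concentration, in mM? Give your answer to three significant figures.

5.00 mM

Step 1: 0.42 mL brought to 30.5 mL → factor 30.5/0.42 = 72.619
Step 2: 55 μL brought to 500 μL → factor 500/55 = 9.0909
Step 3: 260 μL + 3000 μL = 3260 μL total → factor 3260/260 = 12.538
Step 4: 0.15 mL + 2150 μL = 2.3 mL total → factor 2.3/0.15 = 15.333
Overall dilution factor = 72.619 × 9.0909 × 12.538 × 15.333 = 1.2692 × 10^5
Stock = 39.4 nM × 1.2692 × 10^5 = 5.001 × 10^6 nM = 5.00 mM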